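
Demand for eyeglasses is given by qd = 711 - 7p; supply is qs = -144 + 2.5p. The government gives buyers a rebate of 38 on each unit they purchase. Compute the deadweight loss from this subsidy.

Pre-subsidy: 711 - 7p = -144 + 2.5p gives p* = 90, q* = 81.
With the rebate, buyers effectively pay pb = ps − 38, where ps is the price sellers receive.
Demand in terms of ps becomes qd = 711 − 7(ps − 38) = 977 - 7ps. Setting this equal to supply: 977 - 7ps = -144 + 2.5ps, so ps = 118.
Buyers pay pb = 118 − 38 = 80; q' = -144 + 2.5·118 = 151.
The subsidy expands output by 151 − 81 = 70 past the efficient level; on those units the gap between marginal cost and willingness to pay runs from 0 up to 38.
DWL = ½ × 38 × 70 = 1330.

Deadweight loss = 1330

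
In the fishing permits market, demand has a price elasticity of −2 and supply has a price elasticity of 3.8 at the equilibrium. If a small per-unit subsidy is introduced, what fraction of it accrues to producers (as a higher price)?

Producer share = 10/29

For a small subsidy around the equilibrium, the benefit split depends on the relative slopes, which at a point are proportional to the elasticities.
Buyer share = εs/(εs + |εd|) = 3.8/(3.8 + 2) = 19/29; seller share = |εd|/(εs + |εd|) = 10/29.
So producers capture 10/29 of the subsidy.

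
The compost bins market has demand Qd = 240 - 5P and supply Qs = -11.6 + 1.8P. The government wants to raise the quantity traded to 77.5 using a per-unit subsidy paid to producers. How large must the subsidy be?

Required subsidy s = 17 per unit

At Q = 77.5, invert demand for the buyer price: Pb = (240 − 77.5)/5 = 32.5; invert supply for the seller price: Ps = (77.5 − (-11.6))/1.8 = 49.5.
The subsidy must fill the gap: s = Ps − Pb = 49.5 − 32.5 = 17.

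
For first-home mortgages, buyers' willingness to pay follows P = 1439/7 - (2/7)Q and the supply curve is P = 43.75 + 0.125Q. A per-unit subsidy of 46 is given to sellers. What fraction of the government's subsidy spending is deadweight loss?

DWL / government spending = 28/253

Pre-subsidy: 1439/7 - (2/7)Q = 43.75 + 0.125Q gives Q* = 394 and P* = 93.
With the subsidy, sellers receive Ps = Pb + 46 for each unit, where Pb is the price buyers pay.
On the curves, Pb = 1439/7 - (2/7)Q and Ps = 43.75 + 0.125Q; the wedge Ps − Pb = 46 gives 43.75 + 0.125Q − (1439/7 - (2/7)Q) = 46, so Q' = 506.
Then Pb = 1439/7 − (2/7)·506 = 61 and Ps = 43.75 + 0.125·506 = 107.
ΔCS = ½(394 + 506)(93 − 61) = 14400; ΔPS = ½(394 + 506)(107 − 93) = 6300.
Government spending = 46 × 506 = 23276.
DWL = ½ × 46 × (506 − 394) = 2576; fraction = 2576 / 23276 = 28/253.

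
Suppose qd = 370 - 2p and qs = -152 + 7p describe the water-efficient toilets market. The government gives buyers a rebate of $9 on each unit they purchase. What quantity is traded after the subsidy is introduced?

Pre-subsidy: 370 - 2p = -152 + 7p gives p* = 58, q* = 254.
With the rebate, buyers effectively pay pb = ps − 9, where ps is the price sellers receive.
Demand in terms of ps becomes qd = 370 − 2(ps − 9) = 388 - 2ps. Setting this equal to supply: 388 - 2ps = -152 + 7ps, so ps = 60.
Buyers pay pb = 60 − 9 = 51; q' = -152 + 7·60 = 268.

q' = 268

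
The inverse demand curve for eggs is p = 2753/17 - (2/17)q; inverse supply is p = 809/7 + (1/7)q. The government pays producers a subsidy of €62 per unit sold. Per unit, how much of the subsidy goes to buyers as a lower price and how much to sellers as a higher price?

Pre-subsidy: 2753/17 - (2/17)q = 809/7 + (1/7)q gives q* = 178 and p* = 141.
With the subsidy, sellers receive ps = pb + 62 for each unit, where pb is the price buyers pay.
On the curves, pb = 2753/17 - (2/17)q and ps = 809/7 + (1/7)q; the wedge ps − pb = 62 gives 809/7 + (1/7)q − (2753/17 - (2/17)q) = 62, so q' = 416.
Then pb = 2753/17 − (2/17)·416 = 113 and ps = 809/7 + (1/7)·416 = 175.
Buyers' price falls by p* − pb = 141 − 113 = 28; sellers' price rises by ps − p* = 175 − 141 = 34.

Buyers gain €28 per unit; sellers gain €34 per unit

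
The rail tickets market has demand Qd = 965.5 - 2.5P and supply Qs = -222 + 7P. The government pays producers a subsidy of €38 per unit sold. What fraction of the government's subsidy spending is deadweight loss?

DWL / government spending = 35/723

Pre-subsidy: 965.5 - 2.5P = -222 + 7P gives P* = 125, Q* = 653.
With the subsidy, sellers receive Ps = Pb + 38 for each unit, where Pb is the price buyers pay.
Supply in terms of Pb becomes Qs = -222 + 7(Pb + 38) = 44 + 7Pb. Setting this equal to demand: 965.5 - 2.5Pb = 44 + 7Pb, so Pb = 97.
Sellers receive Ps = 97 + 38 = 135; Q' = 965.5 − 2.5·97 = 723.
ΔCS = ½(653 + 723)(125 − 97) = 19264; ΔPS = ½(653 + 723)(135 − 125) = 6880.
Government spending = 38 × 723 = 27474.
DWL = ½ × 38 × (723 − 653) = 1330; fraction = 1330 / 27474 = 35/723.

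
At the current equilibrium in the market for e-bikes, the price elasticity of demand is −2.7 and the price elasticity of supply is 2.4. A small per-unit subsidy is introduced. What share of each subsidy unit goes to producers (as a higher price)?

For a small subsidy around the equilibrium, the benefit split depends on the relative slopes, which at a point are proportional to the elasticities.
Buyer share = εs/(εs + |εd|) = 2.4/(2.4 + 2.7) = 8/17; seller share = |εd|/(εs + |εd|) = 9/17.
So producers capture 9/17 of the subsidy.

Producer share = 9/17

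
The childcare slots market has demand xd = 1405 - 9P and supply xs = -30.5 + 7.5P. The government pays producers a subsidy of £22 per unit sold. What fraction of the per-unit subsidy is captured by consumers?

Pre-subsidy: 1405 - 9P = -30.5 + 7.5P gives P* = 87, x* = 622.
With the subsidy, sellers receive Ps = Pb + 22 for each unit, where Pb is the price buyers pay.
Supply in terms of Pb becomes xs = -30.5 + 7.5(Pb + 22) = 134.5 + 7.5Pb. Setting this equal to demand: 1405 - 9Pb = 134.5 + 7.5Pb, so Pb = 77.
Sellers receive Ps = 77 + 22 = 99; x' = 1405 − 9·77 = 712.
Buyers' price falls by P* − Pb = 87 − 77 = 10; sellers' price rises by Ps − P* = 99 − 87 = 12.
So consumers capture 10/22 = 5/11 of each unit of subsidy.

Consumer share = 5/11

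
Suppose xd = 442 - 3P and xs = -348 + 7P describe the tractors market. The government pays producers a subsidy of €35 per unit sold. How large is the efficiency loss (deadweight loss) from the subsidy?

Deadweight loss = €1286.25

Pre-subsidy: 442 - 3P = -348 + 7P gives P* = 79, x* = 205.
With the subsidy, sellers receive Ps = Pb + 35 for each unit, where Pb is the price buyers pay.
Supply in terms of Pb becomes xs = -348 + 7(Pb + 35) = -103 + 7Pb. Setting this equal to demand: 442 - 3Pb = -103 + 7Pb, so Pb = 54.5.
Sellers receive Ps = 54.5 + 35 = 89.5; x' = 442 − 3·54.5 = 278.5.
The subsidy expands output by 278.5 − 205 = 73.5 past the efficient level; on those units the gap between marginal cost and willingness to pay runs from 0 up to 35.
DWL = ½ × 35 × 73.5 = 1286.25.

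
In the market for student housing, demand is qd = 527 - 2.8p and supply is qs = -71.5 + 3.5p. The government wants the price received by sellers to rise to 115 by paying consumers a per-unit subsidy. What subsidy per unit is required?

Required subsidy s = 45 per unit

At a seller price of 115, quantity supplied is -71.5 + 3.5·115 = 331.
Buyers absorb 331 only when they pay pb with 527 − 2.8·pb = 331, i.e. pb = 70.
s = ps − pb = 115 − 70 = 45.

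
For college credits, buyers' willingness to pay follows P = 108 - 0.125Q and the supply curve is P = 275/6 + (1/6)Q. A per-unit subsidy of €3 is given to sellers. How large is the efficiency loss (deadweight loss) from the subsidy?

Deadweight loss = 108/7

Pre-subsidy: 108 - 0.125Q = 275/6 + (1/6)Q gives Q* = 1492/7 and P* = 1139/14.
With the subsidy, sellers receive Ps = Pb + 3 for each unit, where Pb is the price buyers pay.
On the curves, Pb = 108 - 0.125Q and Ps = 275/6 + (1/6)Q; the wedge Ps − Pb = 3 gives 275/6 + (1/6)Q − (108 - 0.125Q) = 3, so Q' = 1564/7.
Then Pb = 108 − 0.125·(1564/7) = 1121/14 and Ps = 275/6 + (1/6)·(1564/7) = 1163/14.
The subsidy expands output by 1564/7 − 1492/7 = 72/7 past the efficient level; on those units the gap between marginal cost and willingness to pay runs from 0 up to 3.
DWL = ½ × 3 × 72/7 = 108/7.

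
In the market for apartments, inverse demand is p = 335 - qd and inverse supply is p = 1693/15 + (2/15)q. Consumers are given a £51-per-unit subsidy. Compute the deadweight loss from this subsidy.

Pre-subsidy: 335 - q = 1693/15 + (2/15)q gives q* = 196 and p* = 139.
With the rebate, buyers effectively pay pb = ps − 51, where ps is the price sellers receive.
On the curves, pb = 335 - q and ps = 1693/15 + (2/15)q; the wedge ps − pb = 51 gives 1693/15 + (2/15)q − (335 - q) = 51, so q' = 241.
Then pb = 335 − 1·241 = 94 and ps = 1693/15 + (2/15)·241 = 145.
The subsidy expands output by 241 − 196 = 45 past the efficient level; on those units the gap between marginal cost and willingness to pay runs from 0 up to 51.
DWL = ½ × 51 × 45 = 1147.5.

Deadweight loss = £1147.5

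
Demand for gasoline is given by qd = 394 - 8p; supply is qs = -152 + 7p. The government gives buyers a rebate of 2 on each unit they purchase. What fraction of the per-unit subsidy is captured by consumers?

Pre-subsidy: 394 - 8p = -152 + 7p gives p* = 36.4, q* = 102.8.
With the rebate, buyers effectively pay pb = ps − 2, where ps is the price sellers receive.
Demand in terms of ps becomes qd = 394 − 8(ps − 2) = 410 - 8ps. Setting this equal to supply: 410 - 8ps = -152 + 7ps, so ps = 562/15.
Buyers pay pb = 562/15 − 2 = 532/15; q' = -152 + 7·(562/15) = 1654/15.
Buyers' price falls by p* − pb = 36.4 − 532/15 = 14/15; sellers' price rises by ps − p* = 562/15 − 36.4 = 16/15.
So consumers capture (14/15)/2 = 7/15 of each unit of subsidy.

Consumer share = 7/15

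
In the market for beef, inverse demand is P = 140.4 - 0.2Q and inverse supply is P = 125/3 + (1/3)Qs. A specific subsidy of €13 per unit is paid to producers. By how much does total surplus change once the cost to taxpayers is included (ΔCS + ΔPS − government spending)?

Pre-subsidy: 140.4 - 0.2Q = 125/3 + (1/3)Q gives Q* = 185.125 and P* = 103.375.
With the subsidy, sellers receive Ps = Pb + 13 for each unit, where Pb is the price buyers pay.
On the curves, Pb = 140.4 - 0.2Q and Ps = 125/3 + (1/3)Q; the wedge Ps − Pb = 13 gives 125/3 + (1/3)Q − (140.4 - 0.2Q) = 13, so Q' = 209.5.
Then Pb = 140.4 − 0.2·209.5 = 98.5 and Ps = 125/3 + (1/3)·209.5 = 111.5.
ΔCS = ½(185.125 + 209.5)(103.375 − 98.5) = 961.8984375; ΔPS = ½(185.125 + 209.5)(111.5 − 103.375) = 1603.1640625.
Government spending = 13 × 209.5 = 2723.5.
Net change = 961.8984375 + 1603.1640625 − 2723.5 = -158.4375. The loss equals the DWL triangle ½·13·24.375.

Net change in total surplus = -€158.4375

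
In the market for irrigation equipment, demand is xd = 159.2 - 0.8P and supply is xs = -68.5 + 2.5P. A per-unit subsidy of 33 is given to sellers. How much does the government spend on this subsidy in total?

Pre-subsidy: 159.2 - 0.8P = -68.5 + 2.5P gives P* = 69, x* = 104.
With the subsidy, sellers receive Ps = Pb + 33 for each unit, where Pb is the price buyers pay.
Supply in terms of Pb becomes xs = -68.5 + 2.5(Pb + 33) = 14 + 2.5Pb. Setting this equal to demand: 159.2 - 0.8Pb = 14 + 2.5Pb, so Pb = 44.
Sellers receive Ps = 44 + 33 = 77; x' = 159.2 − 0.8·44 = 124.
Government outlay = subsidy × quantity = 33 × 124 = 4092.

Government cost = 4092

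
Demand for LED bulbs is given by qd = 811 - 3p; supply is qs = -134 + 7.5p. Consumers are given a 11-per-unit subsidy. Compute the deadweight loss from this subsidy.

Deadweight loss = 1815/14

Pre-subsidy: 811 - 3p = -134 + 7.5p gives p* = 90, q* = 541.
With the rebate, buyers effectively pay pb = ps − 11, where ps is the price sellers receive.
Demand in terms of ps becomes qd = 811 − 3(ps − 11) = 844 - 3ps. Setting this equal to supply: 844 - 3ps = -134 + 7.5ps, so ps = 652/7.
Buyers pay pb = 652/7 − 11 = 575/7; q' = -134 + 7.5·(652/7) = 3952/7.
The subsidy expands output by 3952/7 − 541 = 165/7 past the efficient level; on those units the gap between marginal cost and willingness to pay runs from 0 up to 11.
DWL = ½ × 11 × 165/7 = 1815/14.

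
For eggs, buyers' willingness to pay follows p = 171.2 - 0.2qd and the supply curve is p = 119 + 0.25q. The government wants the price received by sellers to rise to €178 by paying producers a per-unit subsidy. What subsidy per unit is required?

Required subsidy s = €54 per unit

At a seller price of 178, quantity supplied is -476 + 4·178 = 236.
Buyers absorb 236 only when they pay pb = 171.2 − 0.2·236 = 124.
s = ps − pb = 178 − 124 = 54.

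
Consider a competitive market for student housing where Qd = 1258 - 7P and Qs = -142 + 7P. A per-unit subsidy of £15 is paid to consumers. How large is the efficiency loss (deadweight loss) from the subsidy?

Deadweight loss = £393.75

Pre-subsidy: 1258 - 7P = -142 + 7P gives P* = 100, Q* = 558.
With the rebate, buyers effectively pay Pb = Ps − 15, where Ps is the price sellers receive.
Demand in terms of Ps becomes Qd = 1258 − 7(Ps − 15) = 1363 - 7Ps. Setting this equal to supply: 1363 - 7Ps = -142 + 7Ps, so Ps = 107.5.
Buyers pay Pb = 107.5 − 15 = 92.5; Q' = -142 + 7·107.5 = 610.5.
The subsidy expands output by 610.5 − 558 = 52.5 past the efficient level; on those units the gap between marginal cost and willingness to pay runs from 0 up to 15.
DWL = ½ × 15 × 52.5 = 393.75.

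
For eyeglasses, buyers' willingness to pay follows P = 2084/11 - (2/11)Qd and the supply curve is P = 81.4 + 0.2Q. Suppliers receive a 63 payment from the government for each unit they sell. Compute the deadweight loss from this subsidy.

Pre-subsidy: 2084/11 - (2/11)Q = 81.4 + 0.2Q gives Q* = 283 and P* = 138.
With the subsidy, sellers receive Ps = Pb + 63 for each unit, where Pb is the price buyers pay.
On the curves, Pb = 2084/11 - (2/11)Q and Ps = 81.4 + 0.2Q; the wedge Ps − Pb = 63 gives 81.4 + 0.2Q − (2084/11 - (2/11)Q) = 63, so Q' = 448.
Then Pb = 2084/11 − (2/11)·448 = 108 and Ps = 81.4 + 0.2·448 = 171.
The subsidy expands output by 448 − 283 = 165 past the efficient level; on those units the gap between marginal cost and willingness to pay runs from 0 up to 63.
DWL = ½ × 63 × 165 = 5197.5.

Deadweight loss = 5197.5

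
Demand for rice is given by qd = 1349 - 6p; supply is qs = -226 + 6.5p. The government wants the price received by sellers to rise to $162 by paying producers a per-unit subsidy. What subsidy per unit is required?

At a seller price of 162, quantity supplied is -226 + 6.5·162 = 827.
Buyers absorb 827 only when they pay pb with 1349 − 6·pb = 827, i.e. pb = 87.
s = ps − pb = 162 − 87 = 75.

Required subsidy s = $75 per unit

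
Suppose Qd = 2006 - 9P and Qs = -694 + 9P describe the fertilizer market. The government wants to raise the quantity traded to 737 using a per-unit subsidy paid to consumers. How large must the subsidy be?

Required subsidy s = 18 per unit

At Q = 737, invert demand for the buyer price: Pb = (2006 − 737)/9 = 141; invert supply for the seller price: Ps = (737 − (-694))/9 = 159.
The subsidy must fill the gap: s = Ps − Pb = 159 − 141 = 18.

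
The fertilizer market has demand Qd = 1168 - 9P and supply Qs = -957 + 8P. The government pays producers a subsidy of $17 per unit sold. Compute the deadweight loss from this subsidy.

Pre-subsidy: 1168 - 9P = -957 + 8P gives P* = 125, Q* = 43.
With the subsidy, sellers receive Ps = Pb + 17 for each unit, where Pb is the price buyers pay.
Supply in terms of Pb becomes Qs = -957 + 8(Pb + 17) = -821 + 8Pb. Setting this equal to demand: 1168 - 9Pb = -821 + 8Pb, so Pb = 117.
Sellers receive Ps = 117 + 17 = 134; Q' = 1168 − 9·117 = 115.
The subsidy expands output by 115 − 43 = 72 past the efficient level; on those units the gap between marginal cost and willingness to pay runs from 0 up to 17.
DWL = ½ × 17 × 72 = 612.

Deadweight loss = $612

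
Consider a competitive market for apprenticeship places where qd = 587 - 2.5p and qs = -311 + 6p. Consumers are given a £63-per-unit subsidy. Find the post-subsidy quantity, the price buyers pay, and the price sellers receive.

q' = 7379/17; buyers pay 1040/17; sellers receive 2111/17

Pre-subsidy: 587 - 2.5p = -311 + 6p gives p* = 1796/17, q* = 5489/17.
With the rebate, buyers effectively pay pb = ps − 63, where ps is the price sellers receive.
Demand in terms of ps becomes qd = 587 − 2.5(ps − 63) = 744.5 - 2.5ps. Setting this equal to supply: 744.5 - 2.5ps = -311 + 6ps, so ps = 2111/17.
Buyers pay pb = 2111/17 − 63 = 1040/17; q' = -311 + 6·(2111/17) = 7379/17.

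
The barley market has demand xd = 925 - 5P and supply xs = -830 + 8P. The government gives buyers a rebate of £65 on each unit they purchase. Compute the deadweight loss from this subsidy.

Deadweight loss = £6500

Pre-subsidy: 925 - 5P = -830 + 8P gives P* = 135, x* = 250.
With the rebate, buyers effectively pay Pb = Ps − 65, where Ps is the price sellers receive.
Demand in terms of Ps becomes xd = 925 − 5(Ps − 65) = 1250 - 5Ps. Setting this equal to supply: 1250 - 5Ps = -830 + 8Ps, so Ps = 160.
Buyers pay Pb = 160 − 65 = 95; x' = -830 + 8·160 = 450.
The subsidy expands output by 450 − 250 = 200 past the efficient level; on those units the gap between marginal cost and willingness to pay runs from 0 up to 65.
DWL = ½ × 65 × 200 = 6500.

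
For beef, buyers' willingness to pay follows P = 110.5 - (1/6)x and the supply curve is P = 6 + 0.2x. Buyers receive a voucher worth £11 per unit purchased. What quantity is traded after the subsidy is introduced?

Pre-subsidy: 110.5 - (1/6)x = 6 + 0.2x gives x* = 285 and P* = 63.
With the rebate, buyers effectively pay Pb = Ps − 11, where Ps is the price sellers receive.
On the curves, Pb = 110.5 - (1/6)x and Ps = 6 + 0.2x; the wedge Ps − Pb = 11 gives 6 + 0.2x − (110.5 - (1/6)x) = 11, so x' = 315.
Then Pb = 110.5 − (1/6)·315 = 58 and Ps = 6 + 0.2·315 = 69.

x' = 315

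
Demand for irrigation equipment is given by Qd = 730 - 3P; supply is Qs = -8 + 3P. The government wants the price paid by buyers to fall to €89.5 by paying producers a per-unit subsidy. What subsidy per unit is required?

Required subsidy s = €67 per unit

At a buyer price of 89.5, quantity demanded is 730 − 3·89.5 = 461.5.
Sellers supply 461.5 only when they receive Ps with -8 + 3·Ps = 461.5, i.e. Ps = 156.5.
s = Ps − Pb = 156.5 − 89.5 = 67.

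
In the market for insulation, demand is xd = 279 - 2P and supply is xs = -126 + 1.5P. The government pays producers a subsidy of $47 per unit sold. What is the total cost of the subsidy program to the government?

Government cost = 28905/7

Pre-subsidy: 279 - 2P = -126 + 1.5P gives P* = 810/7, x* = 333/7.
With the subsidy, sellers receive Ps = Pb + 47 for each unit, where Pb is the price buyers pay.
Supply in terms of Pb becomes xs = -126 + 1.5(Pb + 47) = -55.5 + 1.5Pb. Setting this equal to demand: 279 - 2Pb = -55.5 + 1.5Pb, so Pb = 669/7.
Sellers receive Ps = 669/7 + 47 = 998/7; x' = 279 − 2·(669/7) = 615/7.
Government outlay = subsidy × quantity = 47 × 615/7 = 28905/7.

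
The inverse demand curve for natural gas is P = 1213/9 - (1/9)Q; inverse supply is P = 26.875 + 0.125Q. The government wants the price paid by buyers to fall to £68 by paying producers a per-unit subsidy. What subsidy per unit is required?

At a buyer price of 68, quantity demanded is 1213 − 9·68 = 601.
Sellers supply 601 only when they receive Ps = 26.875 + 0.125·601 = 102.
s = Ps − Pb = 102 − 68 = 34.

Required subsidy s = £34 per unit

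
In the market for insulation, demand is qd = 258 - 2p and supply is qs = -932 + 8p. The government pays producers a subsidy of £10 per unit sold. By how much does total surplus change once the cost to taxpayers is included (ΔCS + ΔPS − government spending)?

Pre-subsidy: 258 - 2p = -932 + 8p gives p* = 119, q* = 20.
With the subsidy, sellers receive ps = pb + 10 for each unit, where pb is the price buyers pay.
Supply in terms of pb becomes qs = -932 + 8(pb + 10) = -852 + 8pb. Setting this equal to demand: 258 - 2pb = -852 + 8pb, so pb = 111.
Sellers receive ps = 111 + 10 = 121; q' = 258 − 2·111 = 36.
ΔCS = ½(20 + 36)(119 − 111) = 224; ΔPS = ½(20 + 36)(121 − 119) = 56.
Government spending = 10 × 36 = 360.
Net change = 224 + 56 − 360 = -80. The loss equals the DWL triangle ½·10·16.

Net change in total surplus = -£80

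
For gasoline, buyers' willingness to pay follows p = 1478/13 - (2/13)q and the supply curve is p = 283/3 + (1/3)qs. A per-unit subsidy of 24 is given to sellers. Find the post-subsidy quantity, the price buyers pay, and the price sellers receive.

Pre-subsidy: 1478/13 - (2/13)q = 283/3 + (1/3)q gives q* = 755/19 and p* = 2044/19.
With the subsidy, sellers receive ps = pb + 24 for each unit, where pb is the price buyers pay.
On the curves, pb = 1478/13 - (2/13)q and ps = 283/3 + (1/3)q; the wedge ps − pb = 24 gives 283/3 + (1/3)q − (1478/13 - (2/13)q) = 24, so q' = 89.
Then pb = 1478/13 − (2/13)·89 = 100 and ps = 283/3 + (1/3)·89 = 124.

q' = 89; buyers pay 100; sellers receive 124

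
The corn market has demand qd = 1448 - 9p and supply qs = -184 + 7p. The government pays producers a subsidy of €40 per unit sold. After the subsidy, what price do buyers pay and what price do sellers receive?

Buyers pay €84.5; sellers receive €124.5

Pre-subsidy: 1448 - 9p = -184 + 7p gives p* = 102, q* = 530.
With the subsidy, sellers receive ps = pb + 40 for each unit, where pb is the price buyers pay.
Supply in terms of pb becomes qs = -184 + 7(pb + 40) = 96 + 7pb. Setting this equal to demand: 1448 - 9pb = 96 + 7pb, so pb = 84.5.
Sellers receive ps = 84.5 + 40 = 124.5; q' = 1448 − 9·84.5 = 687.5.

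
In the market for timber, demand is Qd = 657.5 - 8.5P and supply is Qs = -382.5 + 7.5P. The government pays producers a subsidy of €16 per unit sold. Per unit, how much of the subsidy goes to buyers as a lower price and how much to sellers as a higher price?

Pre-subsidy: 657.5 - 8.5P = -382.5 + 7.5P gives P* = 65, Q* = 105.
With the subsidy, sellers receive Ps = Pb + 16 for each unit, where Pb is the price buyers pay.
Supply in terms of Pb becomes Qs = -382.5 + 7.5(Pb + 16) = -262.5 + 7.5Pb. Setting this equal to demand: 657.5 - 8.5Pb = -262.5 + 7.5Pb, so Pb = 57.5.
Sellers receive Ps = 57.5 + 16 = 73.5; Q' = 657.5 − 8.5·57.5 = 168.75.
Buyers' price falls by P* − Pb = 65 − 57.5 = 7.5; sellers' price rises by Ps − P* = 73.5 − 65 = 8.5.

Buyers gain €7.5 per unit; sellers gain €8.5 per unit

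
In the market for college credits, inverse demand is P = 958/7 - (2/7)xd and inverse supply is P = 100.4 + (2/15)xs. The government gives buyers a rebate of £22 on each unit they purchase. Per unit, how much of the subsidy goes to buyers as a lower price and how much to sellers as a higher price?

Pre-subsidy: 958/7 - (2/7)x = 100.4 + (2/15)x gives x* = 87 and P* = 112.
With the rebate, buyers effectively pay Pb = Ps − 22, where Ps is the price sellers receive.
On the curves, Pb = 958/7 - (2/7)x and Ps = 100.4 + (2/15)x; the wedge Ps − Pb = 22 gives 100.4 + (2/15)x − (958/7 - (2/7)x) = 22, so x' = 139.5.
Then Pb = 958/7 − (2/7)·139.5 = 97 and Ps = 100.4 + (2/15)·139.5 = 119.
Buyers' price falls by P* − Pb = 112 − 97 = 15; sellers' price rises by Ps − P* = 119 − 112 = 7.

Buyers gain £15 per unit; sellers gain £7 per unit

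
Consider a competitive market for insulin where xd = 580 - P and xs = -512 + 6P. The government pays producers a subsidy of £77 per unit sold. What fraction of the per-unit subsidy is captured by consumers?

Pre-subsidy: 580 - P = -512 + 6P gives P* = 156, x* = 424.
With the subsidy, sellers receive Ps = Pb + 77 for each unit, where Pb is the price buyers pay.
Supply in terms of Pb becomes xs = -512 + 6(Pb + 77) = -50 + 6Pb. Setting this equal to demand: 580 - Pb = -50 + 6Pb, so Pb = 90.
Sellers receive Ps = 90 + 77 = 167; x' = 580 − 1·90 = 490.
Buyers' price falls by P* − Pb = 156 − 90 = 66; sellers' price rises by Ps − P* = 167 − 156 = 11.
So consumers capture 66/77 = 6/7 of each unit of subsidy.

Consumer share = 6/7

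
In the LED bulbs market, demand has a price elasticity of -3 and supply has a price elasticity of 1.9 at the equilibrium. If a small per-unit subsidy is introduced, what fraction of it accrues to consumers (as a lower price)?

Consumer share = 19/49

For a small subsidy around the equilibrium, the benefit split depends on the relative slopes, which at a point are proportional to the elasticities.
Buyer share = εs/(εs + |εd|) = 1.9/(1.9 + 3) = 19/49; seller share = |εd|/(εs + |εd|) = 30/49.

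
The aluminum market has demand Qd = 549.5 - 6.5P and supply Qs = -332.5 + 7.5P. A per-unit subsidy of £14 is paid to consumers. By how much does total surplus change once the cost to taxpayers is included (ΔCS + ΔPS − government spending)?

Pre-subsidy: 549.5 - 6.5P = -332.5 + 7.5P gives P* = 63, Q* = 140.
With the rebate, buyers effectively pay Pb = Ps − 14, where Ps is the price sellers receive.
Demand in terms of Ps becomes Qd = 549.5 − 6.5(Ps − 14) = 640.5 - 6.5Ps. Setting this equal to supply: 640.5 - 6.5Ps = -332.5 + 7.5Ps, so Ps = 69.5.
Buyers pay Pb = 69.5 − 14 = 55.5; Q' = -332.5 + 7.5·69.5 = 188.75.
ΔCS = ½(140 + 188.75)(63 − 55.5) = 1232.8125; ΔPS = ½(140 + 188.75)(69.5 − 63) = 1068.4375.
Government spending = 14 × 188.75 = 2642.5.
Net change = 1232.8125 + 1068.4375 − 2642.5 = -341.25. The loss equals the DWL triangle ½·14·48.75.

Net change in total surplus = -£341.25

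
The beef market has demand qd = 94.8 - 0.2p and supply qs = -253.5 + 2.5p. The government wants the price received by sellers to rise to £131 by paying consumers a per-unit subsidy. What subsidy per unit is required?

At a seller price of 131, quantity supplied is -253.5 + 2.5·131 = 74.
Buyers absorb 74 only when they pay pb with 94.8 − 0.2·pb = 74, i.e. pb = 104.
s = ps − pb = 131 − 104 = 27.

Required subsidy s = £27 per unit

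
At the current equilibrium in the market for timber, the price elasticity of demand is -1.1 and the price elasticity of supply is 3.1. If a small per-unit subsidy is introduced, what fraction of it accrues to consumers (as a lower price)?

For a small subsidy around the equilibrium, the benefit split depends on the relative slopes, which at a point are proportional to the elasticities.
Buyer share = εs/(εs + |εd|) = 3.1/(3.1 + 1.1) = 31/42; seller share = |εd|/(εs + |εd|) = 11/42.

Consumer share = 31/42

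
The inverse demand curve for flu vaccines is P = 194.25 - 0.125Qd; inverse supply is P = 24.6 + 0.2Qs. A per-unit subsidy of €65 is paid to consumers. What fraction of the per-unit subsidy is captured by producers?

Pre-subsidy: 194.25 - 0.125Q = 24.6 + 0.2Q gives Q* = 522 and P* = 129.
With the rebate, buyers effectively pay Pb = Ps − 65, where Ps is the price sellers receive.
On the curves, Pb = 194.25 - 0.125Q and Ps = 24.6 + 0.2Q; the wedge Ps − Pb = 65 gives 24.6 + 0.2Q − (194.25 - 0.125Q) = 65, so Q' = 722.
Then Pb = 194.25 − 0.125·722 = 104 and Ps = 24.6 + 0.2·722 = 169.
Buyers' price falls by P* − Pb = 129 − 104 = 25; sellers' price rises by Ps − P* = 169 − 129 = 40.
So producers capture 40/65 = 8/13 of each unit of subsidy.

Producer share = 8/13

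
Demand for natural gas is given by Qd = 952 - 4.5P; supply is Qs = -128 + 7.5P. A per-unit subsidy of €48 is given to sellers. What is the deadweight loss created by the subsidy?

Pre-subsidy: 952 - 4.5P = -128 + 7.5P gives P* = 90, Q* = 547.
With the subsidy, sellers receive Ps = Pb + 48 for each unit, where Pb is the price buyers pay.
Supply in terms of Pb becomes Qs = -128 + 7.5(Pb + 48) = 232 + 7.5Pb. Setting this equal to demand: 952 - 4.5Pb = 232 + 7.5Pb, so Pb = 60.
Sellers receive Ps = 60 + 48 = 108; Q' = 952 − 4.5·60 = 682.
The subsidy expands output by 682 − 547 = 135 past the efficient level; on those units the gap between marginal cost and willingness to pay runs from 0 up to 48.
DWL = ½ × 48 × 135 = 3240.

Deadweight loss = €3240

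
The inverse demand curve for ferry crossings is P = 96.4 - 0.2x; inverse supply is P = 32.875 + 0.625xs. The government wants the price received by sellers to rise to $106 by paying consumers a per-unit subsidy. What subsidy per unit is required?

Required subsidy s = $33 per unit

At a seller price of 106, quantity supplied is -52.6 + 1.6·106 = 117.
Buyers absorb 117 only when they pay Pb = 96.4 − 0.2·117 = 73.
s = Ps − Pb = 106 − 73 = 33.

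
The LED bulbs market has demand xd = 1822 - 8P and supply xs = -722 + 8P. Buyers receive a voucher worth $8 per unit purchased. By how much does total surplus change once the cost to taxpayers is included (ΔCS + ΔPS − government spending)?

Pre-subsidy: 1822 - 8P = -722 + 8P gives P* = 159, x* = 550.
With the rebate, buyers effectively pay Pb = Ps − 8, where Ps is the price sellers receive.
Demand in terms of Ps becomes xd = 1822 − 8(Ps − 8) = 1886 - 8Ps. Setting this equal to supply: 1886 - 8Ps = -722 + 8Ps, so Ps = 163.
Buyers pay Pb = 163 − 8 = 155; x' = -722 + 8·163 = 582.
ΔCS = ½(550 + 582)(159 − 155) = 2264; ΔPS = ½(550 + 582)(163 − 159) = 2264.
Government spending = 8 × 582 = 4656.
Net change = 2264 + 2264 − 4656 = -128. The loss equals the DWL triangle ½·8·32.

Net change in total surplus = -$128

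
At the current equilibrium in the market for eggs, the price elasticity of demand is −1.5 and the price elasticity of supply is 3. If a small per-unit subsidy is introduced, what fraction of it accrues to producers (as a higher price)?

Producer share = 1/3

For a small subsidy around the equilibrium, the benefit split depends on the relative slopes, which at a point are proportional to the elasticities.
Buyer share = εs/(εs + |εd|) = 3/(3 + 1.5) = 2/3; seller share = |εd|/(εs + |εd|) = 1/3.
So producers capture 1/3 of the subsidy.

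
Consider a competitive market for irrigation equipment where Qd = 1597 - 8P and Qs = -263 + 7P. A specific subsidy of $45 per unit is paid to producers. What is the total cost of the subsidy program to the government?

Pre-subsidy: 1597 - 8P = -263 + 7P gives P* = 124, Q* = 605.
With the subsidy, sellers receive Ps = Pb + 45 for each unit, where Pb is the price buyers pay.
Supply in terms of Pb becomes Qs = -263 + 7(Pb + 45) = 52 + 7Pb. Setting this equal to demand: 1597 - 8Pb = 52 + 7Pb, so Pb = 103.
Sellers receive Ps = 103 + 45 = 148; Q' = 1597 − 8·103 = 773.
Government outlay = subsidy × quantity = 45 × 773 = 34785.

Government cost = $34785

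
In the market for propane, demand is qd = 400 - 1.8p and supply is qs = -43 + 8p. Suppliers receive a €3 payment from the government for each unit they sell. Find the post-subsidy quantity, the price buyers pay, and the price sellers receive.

Pre-subsidy: 400 - 1.8p = -43 + 8p gives p* = 2215/49, q* = 15613/49.
With the subsidy, sellers receive ps = pb + 3 for each unit, where pb is the price buyers pay.
Supply in terms of pb becomes qs = -43 + 8(pb + 3) = -19 + 8pb. Setting this equal to demand: 400 - 1.8pb = -19 + 8pb, so pb = 2095/49.
Sellers receive ps = 2095/49 + 3 = 2242/49; q' = 400 − 1.8·(2095/49) = 15829/49.

q' = 15829/49; buyers pay 2095/49; sellers receive 2242/49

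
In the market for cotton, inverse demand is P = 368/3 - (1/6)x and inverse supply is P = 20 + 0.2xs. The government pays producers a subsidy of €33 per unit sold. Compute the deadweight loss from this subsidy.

Pre-subsidy: 368/3 - (1/6)x = 20 + 0.2x gives x* = 280 and P* = 76.
With the subsidy, sellers receive Ps = Pb + 33 for each unit, where Pb is the price buyers pay.
On the curves, Pb = 368/3 - (1/6)x and Ps = 20 + 0.2x; the wedge Ps − Pb = 33 gives 20 + 0.2x − (368/3 - (1/6)x) = 33, so x' = 370.
Then Pb = 368/3 − (1/6)·370 = 61 and Ps = 20 + 0.2·370 = 94.
The subsidy expands output by 370 − 280 = 90 past the efficient level; on those units the gap between marginal cost and willingness to pay runs from 0 up to 33.
DWL = ½ × 33 × 90 = 1485.

Deadweight loss = €1485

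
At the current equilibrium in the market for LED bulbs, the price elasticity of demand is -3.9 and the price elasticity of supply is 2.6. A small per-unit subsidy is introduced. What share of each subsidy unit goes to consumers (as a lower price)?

For a small subsidy around the equilibrium, the benefit split depends on the relative slopes, which at a point are proportional to the elasticities.
Buyer share = εs/(εs + |εd|) = 2.6/(2.6 + 3.9) = 0.4; seller share = |εd|/(εs + |εd|) = 0.6.

Consumer share = 0.4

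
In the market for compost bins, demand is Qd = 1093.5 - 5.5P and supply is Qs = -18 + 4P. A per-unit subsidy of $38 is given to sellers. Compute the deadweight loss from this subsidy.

Deadweight loss = $1672

Pre-subsidy: 1093.5 - 5.5P = -18 + 4P gives P* = 117, Q* = 450.
With the subsidy, sellers receive Ps = Pb + 38 for each unit, where Pb is the price buyers pay.
Supply in terms of Pb becomes Qs = -18 + 4(Pb + 38) = 134 + 4Pb. Setting this equal to demand: 1093.5 - 5.5Pb = 134 + 4Pb, so Pb = 101.
Sellers receive Ps = 101 + 38 = 139; Q' = 1093.5 − 5.5·101 = 538.
The subsidy expands output by 538 − 450 = 88 past the efficient level; on those units the gap between marginal cost and willingness to pay runs from 0 up to 38.
DWL = ½ × 38 × 88 = 1672.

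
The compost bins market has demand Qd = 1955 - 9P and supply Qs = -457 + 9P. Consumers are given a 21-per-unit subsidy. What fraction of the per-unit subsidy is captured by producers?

Pre-subsidy: 1955 - 9P = -457 + 9P gives P* = 134, Q* = 749.
With the rebate, buyers effectively pay Pb = Ps − 21, where Ps is the price sellers receive.
Demand in terms of Ps becomes Qd = 1955 − 9(Ps − 21) = 2144 - 9Ps. Setting this equal to supply: 2144 - 9Ps = -457 + 9Ps, so Ps = 144.5.
Buyers pay Pb = 144.5 − 21 = 123.5; Q' = -457 + 9·144.5 = 843.5.
Buyers' price falls by P* − Pb = 134 − 123.5 = 10.5; sellers' price rises by Ps − P* = 144.5 − 134 = 10.5.
So producers capture 10.5/21 = 0.5 of each unit of subsidy.

Producer share = 0.5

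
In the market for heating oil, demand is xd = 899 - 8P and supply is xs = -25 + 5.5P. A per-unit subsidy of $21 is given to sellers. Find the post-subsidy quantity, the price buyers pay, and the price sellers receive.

x' = 3779/9; buyers pay 539/9; sellers receive 728/9

Pre-subsidy: 899 - 8P = -25 + 5.5P gives P* = 616/9, x* = 3163/9.
With the subsidy, sellers receive Ps = Pb + 21 for each unit, where Pb is the price buyers pay.
Supply in terms of Pb becomes xs = -25 + 5.5(Pb + 21) = 90.5 + 5.5Pb. Setting this equal to demand: 899 - 8Pb = 90.5 + 5.5Pb, so Pb = 539/9.
Sellers receive Ps = 539/9 + 21 = 728/9; x' = 899 − 8·(539/9) = 3779/9.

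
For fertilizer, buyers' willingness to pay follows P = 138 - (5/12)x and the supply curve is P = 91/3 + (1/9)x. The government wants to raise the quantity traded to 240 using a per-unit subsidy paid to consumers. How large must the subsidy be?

Required subsidy s = 19 per unit

At x = 240, from the demand curve buyers pay Pb = 138 − (5/12)·240 = 38; from the supply curve sellers need Ps = 91/3 + (1/9)·240 = 57.
The subsidy must fill the gap: s = Ps − Pb = 57 − 38 = 19.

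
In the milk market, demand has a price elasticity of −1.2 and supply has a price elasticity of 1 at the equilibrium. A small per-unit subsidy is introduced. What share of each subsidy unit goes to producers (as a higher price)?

Producer share = 6/11

For a small subsidy around the equilibrium, the benefit split depends on the relative slopes, which at a point are proportional to the elasticities.
Buyer share = εs/(εs + |εd|) = 1/(1 + 1.2) = 5/11; seller share = |εd|/(εs + |εd|) = 6/11.
So producers capture 6/11 of the subsidy.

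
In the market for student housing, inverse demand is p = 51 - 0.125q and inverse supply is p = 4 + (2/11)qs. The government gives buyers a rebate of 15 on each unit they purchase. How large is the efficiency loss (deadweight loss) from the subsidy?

Pre-subsidy: 51 - 0.125q = 4 + (2/11)q gives q* = 4136/27 and p* = 860/27.
With the rebate, buyers effectively pay pb = ps − 15, where ps is the price sellers receive.
On the curves, pb = 51 - 0.125q and ps = 4 + (2/11)q; the wedge ps − pb = 15 gives 4 + (2/11)q − (51 - 0.125q) = 15, so q' = 5456/27.
Then pb = 51 − 0.125·(5456/27) = 695/27 and ps = 4 + (2/11)·(5456/27) = 1100/27.
The subsidy expands output by 5456/27 − 4136/27 = 440/9 past the efficient level; on those units the gap between marginal cost and willingness to pay runs from 0 up to 15.
DWL = ½ × 15 × 440/9 = 1100/3.

Deadweight loss = 1100/3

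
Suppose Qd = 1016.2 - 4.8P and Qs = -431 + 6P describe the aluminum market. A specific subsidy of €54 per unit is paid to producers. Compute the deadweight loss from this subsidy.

Deadweight loss = €3888

Pre-subsidy: 1016.2 - 4.8P = -431 + 6P gives P* = 134, Q* = 373.
With the subsidy, sellers receive Ps = Pb + 54 for each unit, where Pb is the price buyers pay.
Supply in terms of Pb becomes Qs = -431 + 6(Pb + 54) = -107 + 6Pb. Setting this equal to demand: 1016.2 - 4.8Pb = -107 + 6Pb, so Pb = 104.
Sellers receive Ps = 104 + 54 = 158; Q' = 1016.2 − 4.8·104 = 517.
The subsidy expands output by 517 − 373 = 144 past the efficient level; on those units the gap between marginal cost and willingness to pay runs from 0 up to 54.
DWL = ½ × 54 × 144 = 3888.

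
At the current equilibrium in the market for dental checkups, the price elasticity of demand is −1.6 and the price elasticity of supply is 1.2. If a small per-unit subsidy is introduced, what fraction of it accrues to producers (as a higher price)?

Producer share = 4/7

For a small subsidy around the equilibrium, the benefit split depends on the relative slopes, which at a point are proportional to the elasticities.
Buyer share = εs/(εs + |εd|) = 1.2/(1.2 + 1.6) = 3/7; seller share = |εd|/(εs + |εd|) = 4/7.
So producers capture 4/7 of the subsidy.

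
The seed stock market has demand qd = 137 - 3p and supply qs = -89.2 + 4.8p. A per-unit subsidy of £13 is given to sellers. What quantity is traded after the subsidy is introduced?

Pre-subsidy: 137 - 3p = -89.2 + 4.8p gives p* = 29, q* = 50.
With the subsidy, sellers receive ps = pb + 13 for each unit, where pb is the price buyers pay.
Supply in terms of pb becomes qs = -89.2 + 4.8(pb + 13) = -26.8 + 4.8pb. Setting this equal to demand: 137 - 3pb = -26.8 + 4.8pb, so pb = 21.
Sellers receive ps = 21 + 13 = 34; q' = 137 − 3·21 = 74.

q' = 74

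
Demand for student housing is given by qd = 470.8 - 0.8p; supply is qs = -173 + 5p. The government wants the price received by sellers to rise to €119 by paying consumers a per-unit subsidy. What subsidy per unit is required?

Required subsidy s = €58 per unit

At a seller price of 119, quantity supplied is -173 + 5·119 = 422.
Buyers absorb 422 only when they pay pb with 470.8 − 0.8·pb = 422, i.e. pb = 61.
s = ps − pb = 119 − 61 = 58.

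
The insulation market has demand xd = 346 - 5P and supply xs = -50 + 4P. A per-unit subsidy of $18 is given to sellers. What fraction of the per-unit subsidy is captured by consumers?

Consumer share = 4/9

Pre-subsidy: 346 - 5P = -50 + 4P gives P* = 44, x* = 126.
With the subsidy, sellers receive Ps = Pb + 18 for each unit, where Pb is the price buyers pay.
Supply in terms of Pb becomes xs = -50 + 4(Pb + 18) = 22 + 4Pb. Setting this equal to demand: 346 - 5Pb = 22 + 4Pb, so Pb = 36.
Sellers receive Ps = 36 + 18 = 54; x' = 346 − 5·36 = 166.
Buyers' price falls by P* − Pb = 44 − 36 = 8; sellers' price rises by Ps − P* = 54 − 44 = 10.
So consumers capture 8/18 = 4/9 of each unit of subsidy.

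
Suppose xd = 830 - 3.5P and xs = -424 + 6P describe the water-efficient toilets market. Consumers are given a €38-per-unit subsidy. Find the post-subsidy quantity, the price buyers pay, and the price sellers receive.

Pre-subsidy: 830 - 3.5P = -424 + 6P gives P* = 132, x* = 368.
With the rebate, buyers effectively pay Pb = Ps − 38, where Ps is the price sellers receive.
Demand in terms of Ps becomes xd = 830 − 3.5(Ps − 38) = 963 - 3.5Ps. Setting this equal to supply: 963 - 3.5Ps = -424 + 6Ps, so Ps = 146.
Buyers pay Pb = 146 − 38 = 108; x' = -424 + 6·146 = 452.

x' = 452; buyers pay €108; sellers receive €146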